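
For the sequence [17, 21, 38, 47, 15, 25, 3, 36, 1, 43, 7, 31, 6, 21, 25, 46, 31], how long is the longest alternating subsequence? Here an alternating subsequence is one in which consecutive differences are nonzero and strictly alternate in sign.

A longest alternating subsequence is 17, 21, 15, 25, 3, 36, 1, 43, 7, 31, 6, 46, 31 (positions 1,2,5,6,7,8,9,10,11,12,13,16,17); its 12 consecutive differences strictly alternate in sign, and length 13 is optimal.

13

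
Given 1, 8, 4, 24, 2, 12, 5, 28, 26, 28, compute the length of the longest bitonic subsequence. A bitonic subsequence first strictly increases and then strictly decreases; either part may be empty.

One longest bitonic subsequence is 1, 8, 24, 12, 5 (positions 1,2,4,6,7): it rises to 24 then falls. Length 5 is optimal.

5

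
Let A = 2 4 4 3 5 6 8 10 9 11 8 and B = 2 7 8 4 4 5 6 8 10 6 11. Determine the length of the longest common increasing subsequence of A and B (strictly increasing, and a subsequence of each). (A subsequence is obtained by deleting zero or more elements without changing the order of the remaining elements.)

7

A longest common strictly increasing subsequence is 2, 4, 5, 6, 8, 10, 11 (length 7); it appears in order in both A and B, and no longer such subsequence exists.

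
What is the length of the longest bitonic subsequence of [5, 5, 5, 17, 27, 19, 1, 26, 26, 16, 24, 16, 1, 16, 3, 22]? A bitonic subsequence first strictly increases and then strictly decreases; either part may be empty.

7

One longest bitonic subsequence is 5, 17, 27, 26, 24, 16, 3 (positions 1,4,5,9,11,14,15): it rises to 27 then falls. Length 7 is optimal.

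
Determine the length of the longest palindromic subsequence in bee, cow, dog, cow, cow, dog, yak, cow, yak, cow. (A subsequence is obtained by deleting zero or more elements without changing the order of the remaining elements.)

6

One longest palindromic subsequence is cow dog cow cow dog cow (positions 2,3,4,5,6,10); it reads the same forward and backward, and the interval DP gives dp[1][10] = 6.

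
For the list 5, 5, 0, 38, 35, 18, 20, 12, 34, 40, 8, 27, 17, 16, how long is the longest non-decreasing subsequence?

6

Let dp[i] be the longest non-decreasing subsequence ending at position i. Then dp = [1, 2, 1, 3, 3, 3, 4, 3, 5, 6, 3, 5, 4, 4].
The maximum is 6; one witness is 5, 5, 18, 20, 34, 40 at positions 1,2,6,7,9,10.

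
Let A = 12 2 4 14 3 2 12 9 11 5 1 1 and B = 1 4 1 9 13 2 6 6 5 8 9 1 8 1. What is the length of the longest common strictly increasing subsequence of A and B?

2

For each value that appears in both, track the longest common increasing run ending there.
The best achievable length is 2; one witness is 4, 9 (A-positions 3,8, B-positions 2,4).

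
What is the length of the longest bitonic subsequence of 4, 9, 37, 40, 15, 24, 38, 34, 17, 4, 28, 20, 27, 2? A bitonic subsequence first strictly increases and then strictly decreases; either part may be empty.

9

Let inc[i] be the LIS ending at i and dec[i] the longest strictly decreasing subsequence starting at i. inc = [1, 2, 3, 4, 3, 4, 5, 5, 4, 1, 5, 5, 6, 1], dec = [2, 3, 5, 6, 3, 4, 5, 4, 3, 2, 3, 2, 2, 1].
max_i inc[i]+dec[i]−1 = 9, with one witness 4, 9, 37, 40, 38, 34, 28, 27, 2.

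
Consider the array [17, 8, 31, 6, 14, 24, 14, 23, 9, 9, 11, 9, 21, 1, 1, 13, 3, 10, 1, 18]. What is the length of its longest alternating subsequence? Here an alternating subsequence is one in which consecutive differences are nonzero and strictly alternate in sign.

17

Track the best alternating length ending on an up-step vs a down-step at each position: up/down = 1/1, 1/2, 3/1, 1/4, 5/4, 5/4, 5/6, 7/6, 5/8, 5/8, 9/8, 5/10, 11/8, 1/12, 1/12, 13/12, 13/14, 15/14, 1/16, 17/12.
The maximum over both is 17; one such subsequence is 17, 8, 31, 6, 24, 14, 23, 9, 11, 9, 21, 1, 13, 3, 10, 1, 18.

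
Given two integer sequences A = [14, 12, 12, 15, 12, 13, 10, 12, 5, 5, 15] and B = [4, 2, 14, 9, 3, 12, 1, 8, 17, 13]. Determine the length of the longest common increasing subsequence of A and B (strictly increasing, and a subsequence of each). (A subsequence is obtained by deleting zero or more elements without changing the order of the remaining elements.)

A longest common strictly increasing subsequence is 12, 13 (length 2); it appears in order in both A and B, and no longer such subsequence exists.

2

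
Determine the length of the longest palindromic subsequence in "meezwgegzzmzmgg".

One longest palindromic subsequence is ggmzmgg (positions 6,8,11,12,13,14,15); it reads the same forward and backward, and the interval DP gives dp[1][15] = 7.

7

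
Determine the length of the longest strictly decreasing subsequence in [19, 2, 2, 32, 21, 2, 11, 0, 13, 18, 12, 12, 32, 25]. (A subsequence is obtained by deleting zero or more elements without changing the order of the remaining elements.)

One longest decreasing subsequence is 32, 21, 2, 0 (positions 4,5,6,8), of length 4; no longer one exists.

4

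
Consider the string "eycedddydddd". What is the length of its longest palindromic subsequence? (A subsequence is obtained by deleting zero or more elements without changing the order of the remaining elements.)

Using dp[i][j] = 2 + dp[i+1][j−1] if the ends match, else max(dp[i+1][j], dp[i][j−1]):
dp[1][12] = 7. A witness is ddddddd at positions 5,6,7,9,10,11,12.

7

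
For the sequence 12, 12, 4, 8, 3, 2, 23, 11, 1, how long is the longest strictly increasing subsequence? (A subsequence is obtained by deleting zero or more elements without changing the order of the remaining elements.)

3

One longest increasing subsequence is 4, 8, 23 (positions 3,4,7), of length 3; no longer one exists.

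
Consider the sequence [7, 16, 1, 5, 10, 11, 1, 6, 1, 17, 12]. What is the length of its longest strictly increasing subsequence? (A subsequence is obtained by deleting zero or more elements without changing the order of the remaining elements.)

Let dp[i] be the longest increasing subsequence ending at position i. Then dp = [1, 2, 1, 2, 3, 4, 1, 3, 1, 5, 5].
The maximum is 5; one witness is 1, 5, 10, 11, 17 at positions 3,4,5,6,10.

5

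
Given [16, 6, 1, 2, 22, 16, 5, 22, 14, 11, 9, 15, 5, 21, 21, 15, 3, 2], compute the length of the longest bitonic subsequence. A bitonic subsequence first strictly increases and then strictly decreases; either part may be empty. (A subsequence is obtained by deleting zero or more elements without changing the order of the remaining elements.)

One longest bitonic subsequence is 1, 2, 22, 16, 14, 11, 9, 5, 3, 2 (positions 3,4,5,6,9,10,11,13,17,18): it rises to 22 then falls. Length 10 is optimal.

10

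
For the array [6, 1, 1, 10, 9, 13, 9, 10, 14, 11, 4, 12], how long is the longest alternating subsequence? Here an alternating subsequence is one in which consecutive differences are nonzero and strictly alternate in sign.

9

Track the best alternating length ending on an up-step vs a down-step at each position: up/down = 1/1, 1/2, 1/2, 3/1, 3/4, 5/1, 3/6, 7/6, 7/1, 7/8, 3/8, 9/8.
The maximum over both is 9; one such subsequence is 6, 1, 10, 9, 13, 9, 14, 11, 12.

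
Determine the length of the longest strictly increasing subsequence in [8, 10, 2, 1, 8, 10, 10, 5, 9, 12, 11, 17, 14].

One longest increasing subsequence is 2, 8, 10, 12, 17 (positions 3,5,6,10,12), of length 5; no longer one exists.

5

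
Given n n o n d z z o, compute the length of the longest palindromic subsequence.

4

Using dp[i][j] = 2 + dp[i+1][j−1] if the ends match, else max(dp[i+1][j], dp[i][j−1]):
dp[1][8] = 4. A witness is ozzo at positions 3,6,7,8.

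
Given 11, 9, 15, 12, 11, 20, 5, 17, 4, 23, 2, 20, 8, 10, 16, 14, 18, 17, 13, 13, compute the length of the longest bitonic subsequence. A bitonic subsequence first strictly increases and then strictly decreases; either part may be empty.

Let inc[i] be the LIS ending at i and dec[i] the longest strictly decreasing subsequence starting at i. inc = [1, 1, 2, 2, 2, 3, 1, 3, 1, 4, 1, 4, 2, 3, 4, 4, 5, 5, 4, 4], dec = [5, 4, 6, 5, 4, 5, 3, 4, 2, 5, 1, 4, 1, 1, 3, 2, 3, 2, 1, 1].
max_i inc[i]+dec[i]−1 = 8, with one witness 11, 15, 20, 23, 20, 18, 17, 13.

8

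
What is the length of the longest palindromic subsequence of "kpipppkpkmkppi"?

One longest palindromic subsequence is ippkmkppi (positions 3,4,5,7,10,11,12,13,14); it reads the same forward and backward, and the interval DP gives dp[1][14] = 9.

9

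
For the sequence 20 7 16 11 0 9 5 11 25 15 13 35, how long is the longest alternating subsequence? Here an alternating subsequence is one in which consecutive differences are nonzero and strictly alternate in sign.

9

A longest alternating subsequence is 20, 7, 16, 0, 9, 5, 25, 15, 35 (positions 1,2,3,5,6,7,9,10,12); its 8 consecutive differences strictly alternate in sign, and length 9 is optimal.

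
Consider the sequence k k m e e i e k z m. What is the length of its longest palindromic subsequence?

One longest palindromic subsequence is meiem (positions 3,5,6,7,10); it reads the same forward and backward, and the interval DP gives dp[1][10] = 5.

5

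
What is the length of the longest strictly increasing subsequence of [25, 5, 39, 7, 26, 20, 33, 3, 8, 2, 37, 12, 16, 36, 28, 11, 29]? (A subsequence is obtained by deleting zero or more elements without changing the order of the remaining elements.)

Scanning left to right, the best length ending at each element is: 25→1, 5→1, 39→2, 7→2, 26→3, 20→3, 33→4, 3→1, 8→3, 2→1, 37→5, 12→4, 16→5, 36→6, 28→6, 11→4, 29→7.
So the longest increasing subsequence has length 7, e.g. 5, 7, 8, 12, 16, 28, 29.

7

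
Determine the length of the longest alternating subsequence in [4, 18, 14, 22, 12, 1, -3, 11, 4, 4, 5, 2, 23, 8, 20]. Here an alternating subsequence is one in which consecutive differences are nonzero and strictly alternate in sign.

12

A longest alternating subsequence is 4, 18, 14, 22, 1, 11, 4, 5, 2, 23, 8, 20 (positions 1,2,3,4,6,8,9,11,12,13,14,15); its 11 consecutive differences strictly alternate in sign, and length 12 is optimal.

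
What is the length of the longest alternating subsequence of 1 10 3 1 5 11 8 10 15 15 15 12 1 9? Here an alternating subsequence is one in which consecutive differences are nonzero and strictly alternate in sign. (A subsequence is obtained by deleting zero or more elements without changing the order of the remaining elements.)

8

Track the best alternating length ending on an up-step vs a down-step at each position: up/down = 1/1, 2/1, 2/3, 1/3, 4/3, 4/1, 4/5, 6/5, 6/1, 6/1, 6/1, 6/7, 1/7, 8/7.
The maximum over both is 8; one such subsequence is 1, 10, 3, 11, 8, 10, 1, 9.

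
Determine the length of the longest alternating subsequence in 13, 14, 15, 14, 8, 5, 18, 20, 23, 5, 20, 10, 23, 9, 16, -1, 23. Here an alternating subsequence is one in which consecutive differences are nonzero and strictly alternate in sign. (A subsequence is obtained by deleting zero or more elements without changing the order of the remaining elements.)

Track the best alternating length ending on an up-step vs a down-step at each position: up/down = 1/1, 2/1, 2/1, 2/3, 1/3, 1/3, 4/1, 4/1, 4/1, 1/5, 6/5, 6/7, 8/1, 6/9, 10/9, 1/11, 12/1.
The maximum over both is 12; one such subsequence is 13, 15, 14, 18, 5, 20, 10, 23, 9, 16, -1, 23.

12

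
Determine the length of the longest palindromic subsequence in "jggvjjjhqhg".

5

Using dp[i][j] = 2 + dp[i+1][j−1] if the ends match, else max(dp[i+1][j], dp[i][j−1]):
dp[1][11] = 5. A witness is ghqhg at positions 2,8,9,10,11.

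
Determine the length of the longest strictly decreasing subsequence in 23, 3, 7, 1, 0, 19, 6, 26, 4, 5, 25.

Let dp[i] be the longest decreasing subsequence ending at position i. Then dp = [1, 2, 2, 3, 4, 2, 3, 1, 4, 4, 2].
The maximum is 4; one witness is 23, 3, 1, 0 at positions 1,2,4,5.

4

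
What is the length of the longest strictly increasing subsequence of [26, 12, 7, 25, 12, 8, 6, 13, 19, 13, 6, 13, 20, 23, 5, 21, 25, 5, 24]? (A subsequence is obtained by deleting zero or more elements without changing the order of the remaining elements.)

One longest increasing subsequence is 7, 12, 13, 19, 20, 23, 25 (positions 3,5,8,9,13,14,17), of length 7; no longer one exists.

7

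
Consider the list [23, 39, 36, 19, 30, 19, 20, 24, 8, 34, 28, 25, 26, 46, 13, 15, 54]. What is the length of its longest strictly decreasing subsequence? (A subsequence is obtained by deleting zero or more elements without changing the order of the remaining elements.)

One longest decreasing subsequence is 39, 36, 30, 28, 25, 13 (positions 2,3,5,11,12,15), of length 6; no longer one exists.

6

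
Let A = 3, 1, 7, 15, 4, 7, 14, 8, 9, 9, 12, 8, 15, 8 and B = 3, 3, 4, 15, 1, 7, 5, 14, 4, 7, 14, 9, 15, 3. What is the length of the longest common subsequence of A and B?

8

Backtracking the LCS table gives one alignment: 3 (A1,B2) → 1 (A2,B5) → 7 (A3,B6) → 4 (A5,B9) → 7 (A6,B10) → 14 (A7,B11) → 9 (A10,B12) → 15 (A13,B13).
So the longest common subsequence has length 8.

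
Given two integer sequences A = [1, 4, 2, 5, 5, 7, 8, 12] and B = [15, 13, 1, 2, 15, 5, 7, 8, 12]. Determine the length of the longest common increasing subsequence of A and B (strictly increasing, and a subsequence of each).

6

A longest common strictly increasing subsequence is 1, 2, 5, 7, 8, 12 (length 6); it appears in order in both A and B, and no longer such subsequence exists.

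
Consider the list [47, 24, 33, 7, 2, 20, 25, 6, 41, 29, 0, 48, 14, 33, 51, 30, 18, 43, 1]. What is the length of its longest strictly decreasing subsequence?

6

One longest decreasing subsequence is 47, 41, 33, 30, 18, 1 (positions 1,9,14,16,17,19), of length 6; no longer one exists.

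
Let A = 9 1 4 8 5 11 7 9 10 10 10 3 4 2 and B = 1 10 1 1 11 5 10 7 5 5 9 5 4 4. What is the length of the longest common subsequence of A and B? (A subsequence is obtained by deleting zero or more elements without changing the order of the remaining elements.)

5

Backtracking the LCS table gives one alignment: 1 (A2,B4) → 5 (A5,B6) → 7 (A7,B8) → 9 (A8,B11) → 4 (A13,B14).
So the longest common subsequence has length 5.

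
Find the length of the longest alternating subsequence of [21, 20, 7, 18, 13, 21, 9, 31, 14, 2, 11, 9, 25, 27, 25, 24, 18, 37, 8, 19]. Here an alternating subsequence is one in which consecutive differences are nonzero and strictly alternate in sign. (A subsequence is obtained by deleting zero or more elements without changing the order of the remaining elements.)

15

Track the best alternating length ending on an up-step vs a down-step at each position: up/down = 1/1, 1/2, 1/2, 3/2, 3/4, 5/1, 3/6, 7/1, 7/8, 1/8, 9/8, 9/10, 11/8, 11/8, 11/12, 11/12, 11/12, 13/1, 9/14, 15/14.
The maximum over both is 15; one such subsequence is 21, 7, 18, 13, 21, 9, 31, 2, 11, 9, 27, 25, 37, 8, 19.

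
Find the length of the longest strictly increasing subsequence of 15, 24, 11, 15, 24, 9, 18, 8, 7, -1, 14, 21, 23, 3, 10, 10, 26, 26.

Scanning left to right, the best length ending at each element is: 15→1, 24→2, 11→1, 15→2, 24→3, 9→1, 18→3, 8→1, 7→1, -1→1, 14→2, 21→4, 23→5, 3→2, 10→3, 10→3, 26→6, 26→6.
So the longest increasing subsequence has length 6, e.g. 11, 15, 18, 21, 23, 26.

6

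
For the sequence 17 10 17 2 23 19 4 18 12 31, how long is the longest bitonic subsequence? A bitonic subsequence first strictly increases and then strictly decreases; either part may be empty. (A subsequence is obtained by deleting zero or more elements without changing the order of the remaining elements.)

Let inc[i] be the LIS ending at i and dec[i] the longest strictly decreasing subsequence starting at i. inc = [1, 1, 2, 1, 3, 3, 2, 3, 3, 4], dec = [3, 2, 2, 1, 4, 3, 1, 2, 1, 1].
max_i inc[i]+dec[i]−1 = 6, with one witness 10, 17, 23, 19, 18, 12.

6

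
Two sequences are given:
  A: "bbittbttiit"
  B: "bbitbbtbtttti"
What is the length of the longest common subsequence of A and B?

9

Backtracking the LCS table gives one alignment: b (A1,B1) → b (A2,B2) → i (A3,B3) → t (A4,B4) → t (A5,B7) → b (A6,B8) → t (A7,B11) → t (A8,B12) → i (A10,B13).
So the longest common subsequence has length 9.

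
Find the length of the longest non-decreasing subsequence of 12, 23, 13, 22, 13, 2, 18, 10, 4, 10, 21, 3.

One longest non-decreasing subsequence is 12, 13, 13, 18, 21 (positions 1,3,5,7,11), of length 5; no longer one exists.

5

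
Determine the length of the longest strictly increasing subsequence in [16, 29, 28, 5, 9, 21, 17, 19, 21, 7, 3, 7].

Scanning left to right, the best length ending at each element is: 16→1, 29→2, 28→2, 5→1, 9→2, 21→3, 17→3, 19→4, 21→5, 7→2, 3→1, 7→2.
So the longest increasing subsequence has length 5, e.g. 5, 9, 17, 19, 21.

5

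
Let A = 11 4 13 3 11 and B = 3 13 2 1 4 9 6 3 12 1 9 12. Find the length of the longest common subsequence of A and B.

2

Backtracking the LCS table gives one alignment: 4 (A2,B5) → 3 (A4,B8).
So the longest common subsequence has length 2.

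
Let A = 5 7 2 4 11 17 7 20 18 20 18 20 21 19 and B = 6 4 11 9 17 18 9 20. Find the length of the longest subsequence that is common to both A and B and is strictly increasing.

For each value that appears in both, track the longest common increasing run ending there.
The best achievable length is 5; one witness is 4, 11, 17, 18, 20 (A-positions 4,5,6,9,10, B-positions 2,3,5,6,8).

5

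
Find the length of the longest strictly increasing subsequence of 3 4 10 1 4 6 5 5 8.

One longest increasing subsequence is 3, 4, 6, 8 (positions 1,2,6,9), of length 4; no longer one exists.

4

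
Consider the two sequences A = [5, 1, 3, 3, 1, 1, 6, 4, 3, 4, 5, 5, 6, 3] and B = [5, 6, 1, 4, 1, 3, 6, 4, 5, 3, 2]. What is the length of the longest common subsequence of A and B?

7

A longest common subsequence is 5, 1, 3, 6, 4, 5, 3 (length 7); the LCS DP confirms no longer common subsequence exists.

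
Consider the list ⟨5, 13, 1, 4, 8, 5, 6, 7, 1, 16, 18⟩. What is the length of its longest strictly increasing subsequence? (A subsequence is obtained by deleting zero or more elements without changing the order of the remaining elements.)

Let dp[i] be the longest increasing subsequence ending at position i. Then dp = [1, 2, 1, 2, 3, 3, 4, 5, 1, 6, 7].
The maximum is 7; one witness is 1, 4, 5, 6, 7, 16, 18 at positions 3,4,6,7,8,10,11.

7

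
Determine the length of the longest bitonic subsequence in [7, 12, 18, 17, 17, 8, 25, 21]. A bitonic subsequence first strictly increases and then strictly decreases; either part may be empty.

One longest bitonic subsequence is 7, 12, 18, 17, 8 (positions 1,2,3,5,6): it rises to 18 then falls. Length 5 is optimal.

5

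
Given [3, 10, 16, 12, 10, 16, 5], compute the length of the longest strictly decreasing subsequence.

4

Let dp[i] be the longest decreasing subsequence ending at position i. Then dp = [1, 1, 1, 2, 3, 1, 4].
The maximum is 4; one witness is 16, 12, 10, 5 at positions 3,4,5,7.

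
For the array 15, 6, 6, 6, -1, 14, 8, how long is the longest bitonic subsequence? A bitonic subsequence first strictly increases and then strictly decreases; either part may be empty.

3

Let inc[i] be the LIS ending at i and dec[i] the longest strictly decreasing subsequence starting at i. inc = [1, 1, 1, 1, 1, 2, 2], dec = [3, 2, 2, 2, 1, 2, 1].
max_i inc[i]+dec[i]−1 = 3, with one witness 15, 14, 8.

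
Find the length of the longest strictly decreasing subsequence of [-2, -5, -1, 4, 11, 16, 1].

Let dp[i] be the longest decreasing subsequence ending at position i. Then dp = [1, 2, 1, 1, 1, 1, 2].
The maximum is 2; one witness is -2, -5 at positions 1,2.

2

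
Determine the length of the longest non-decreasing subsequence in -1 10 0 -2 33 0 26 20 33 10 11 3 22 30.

7

Scanning left to right, the best length ending at each element is: -1→1, 10→2, 0→2, -2→1, 33→3, 0→3, 26→4, 20→4, 33→5, 10→4, 11→5, 3→4, 22→6, 30→7.
So the longest non-decreasing subsequence has length 7, e.g. -1, 0, 0, 10, 11, 22, 30.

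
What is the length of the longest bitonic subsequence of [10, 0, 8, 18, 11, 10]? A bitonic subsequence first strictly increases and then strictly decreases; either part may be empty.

Let inc[i] be the LIS ending at i and dec[i] the longest strictly decreasing subsequence starting at i. inc = [1, 1, 2, 3, 3, 3], dec = [2, 1, 1, 3, 2, 1].
max_i inc[i]+dec[i]−1 = 5, with one witness 0, 8, 18, 11, 10.

5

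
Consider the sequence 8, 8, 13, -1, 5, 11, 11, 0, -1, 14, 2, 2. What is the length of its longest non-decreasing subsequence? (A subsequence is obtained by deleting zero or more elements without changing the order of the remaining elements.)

One longest non-decreasing subsequence is 8, 8, 11, 11, 14 (positions 1,2,6,7,10), of length 5; no longer one exists.

5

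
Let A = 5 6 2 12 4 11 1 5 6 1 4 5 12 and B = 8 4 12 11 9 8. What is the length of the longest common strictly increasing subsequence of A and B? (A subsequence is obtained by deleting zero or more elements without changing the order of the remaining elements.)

For each value that appears in both, track the longest common increasing run ending there.
The best achievable length is 2; one witness is 4, 12 (A-positions 5,13, B-positions 2,3).

2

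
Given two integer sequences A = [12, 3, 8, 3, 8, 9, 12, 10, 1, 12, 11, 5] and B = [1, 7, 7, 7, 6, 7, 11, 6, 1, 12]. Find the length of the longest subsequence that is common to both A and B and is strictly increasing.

For each value that appears in both, track the longest common increasing run ending there.
The best achievable length is 2; one witness is 1, 11 (A-positions 9,11, B-positions 1,7).

2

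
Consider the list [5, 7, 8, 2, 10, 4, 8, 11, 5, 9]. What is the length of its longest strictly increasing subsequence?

5

Let dp[i] be the longest increasing subsequence ending at position i. Then dp = [1, 2, 3, 1, 4, 2, 3, 5, 3, 4].
The maximum is 5; one witness is 5, 7, 8, 10, 11 at positions 1,2,3,5,8.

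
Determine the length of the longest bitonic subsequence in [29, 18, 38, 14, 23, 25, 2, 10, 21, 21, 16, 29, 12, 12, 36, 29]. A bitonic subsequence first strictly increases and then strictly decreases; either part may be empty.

One longest bitonic subsequence is 29, 38, 25, 21, 16, 12 (positions 1,3,6,10,11,14): it rises to 38 then falls. Length 6 is optimal.

6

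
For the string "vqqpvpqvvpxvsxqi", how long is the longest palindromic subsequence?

8

Using dp[i][j] = 2 + dp[i+1][j−1] if the ends match, else max(dp[i+1][j], dp[i][j−1]):
dp[1][16] = 8. A witness is qvpvvpvq at positions 3,5,6,8,9,10,12,15.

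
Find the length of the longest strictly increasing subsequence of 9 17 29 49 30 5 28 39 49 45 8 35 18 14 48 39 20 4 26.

7

Scanning left to right, the best length ending at each element is: 9→1, 17→2, 29→3, 49→4, 30→4, 5→1, 28→3, 39→5, 49→6, 45→6, 8→2, 35→5, 18→3, 14→3, 48→7, 39→6, 20→4, 4→1, 26→5.
So the longest increasing subsequence has length 7, e.g. 9, 17, 29, 30, 39, 45, 48.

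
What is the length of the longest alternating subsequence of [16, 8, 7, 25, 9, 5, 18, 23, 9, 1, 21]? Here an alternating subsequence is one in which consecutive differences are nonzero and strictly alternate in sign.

7

A longest alternating subsequence is 16, 8, 25, 9, 18, 9, 21 (positions 1,2,4,5,7,9,11); its 6 consecutive differences strictly alternate in sign, and length 7 is optimal.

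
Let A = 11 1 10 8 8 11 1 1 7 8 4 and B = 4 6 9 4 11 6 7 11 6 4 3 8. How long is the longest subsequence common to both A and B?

3

A longest common subsequence is 11, 11, 8 (length 3); the LCS DP confirms no longer common subsequence exists.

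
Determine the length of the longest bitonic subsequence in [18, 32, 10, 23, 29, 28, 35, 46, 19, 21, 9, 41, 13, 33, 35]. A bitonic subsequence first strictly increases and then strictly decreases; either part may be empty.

Let inc[i] be the LIS ending at i and dec[i] the longest strictly decreasing subsequence starting at i. inc = [1, 2, 1, 2, 3, 3, 4, 5, 2, 3, 1, 5, 2, 4, 5], dec = [3, 5, 2, 3, 4, 3, 3, 3, 2, 2, 1, 2, 1, 1, 1].
max_i inc[i]+dec[i]−1 = 7, with one witness 18, 23, 29, 35, 46, 41, 35.

7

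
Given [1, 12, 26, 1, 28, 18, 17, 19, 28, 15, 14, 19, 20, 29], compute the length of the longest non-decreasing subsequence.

Let dp[i] be the longest non-decreasing subsequence ending at position i. Then dp = [1, 2, 3, 2, 4, 3, 3, 4, 5, 3, 3, 5, 6, 7].
The maximum is 7; one witness is 1, 12, 18, 19, 19, 20, 29 at positions 1,2,6,8,12,13,14.

7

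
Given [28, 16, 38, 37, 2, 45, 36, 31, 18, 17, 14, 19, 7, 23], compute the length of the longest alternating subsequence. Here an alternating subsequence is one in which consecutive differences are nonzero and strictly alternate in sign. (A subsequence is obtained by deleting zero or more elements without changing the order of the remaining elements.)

A longest alternating subsequence is 28, 16, 38, 37, 45, 18, 19, 7, 23 (positions 1,2,3,4,6,9,12,13,14); its 8 consecutive differences strictly alternate in sign, and length 9 is optimal.

9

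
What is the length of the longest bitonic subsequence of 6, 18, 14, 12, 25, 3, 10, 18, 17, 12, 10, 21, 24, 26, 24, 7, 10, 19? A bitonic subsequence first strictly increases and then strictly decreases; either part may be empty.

One longest bitonic subsequence is 6, 18, 25, 18, 17, 12, 10, 7 (positions 1,2,5,8,9,10,11,16): it rises to 25 then falls. Length 8 is optimal.

8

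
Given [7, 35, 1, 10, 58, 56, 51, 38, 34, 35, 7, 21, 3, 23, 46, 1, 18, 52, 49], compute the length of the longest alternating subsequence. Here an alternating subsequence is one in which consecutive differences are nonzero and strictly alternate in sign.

Track the best alternating length ending on an up-step vs a down-step at each position: up/down = 1/1, 2/1, 1/3, 4/3, 4/1, 4/5, 4/5, 4/5, 4/5, 6/5, 4/7, 8/7, 4/9, 10/7, 10/5, 1/11, 12/11, 12/5, 12/13.
The maximum over both is 13; one such subsequence is 7, 35, 1, 58, 34, 35, 7, 21, 3, 23, 1, 52, 49.

13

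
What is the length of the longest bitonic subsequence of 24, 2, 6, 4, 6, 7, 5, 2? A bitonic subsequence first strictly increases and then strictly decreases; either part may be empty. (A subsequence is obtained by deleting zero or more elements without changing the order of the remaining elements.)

6

Let inc[i] be the LIS ending at i and dec[i] the longest strictly decreasing subsequence starting at i. inc = [1, 1, 2, 2, 3, 4, 3, 1], dec = [4, 1, 3, 2, 3, 3, 2, 1].
max_i inc[i]+dec[i]−1 = 6, with one witness 2, 4, 6, 7, 5, 2.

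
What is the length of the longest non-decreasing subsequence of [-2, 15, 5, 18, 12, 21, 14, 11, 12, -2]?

Scanning left to right, the best length ending at each element is: -2→1, 15→2, 5→2, 18→3, 12→3, 21→4, 14→4, 11→3, 12→4, -2→2.
So the longest non-decreasing subsequence has length 4, e.g. -2, 15, 18, 21.

4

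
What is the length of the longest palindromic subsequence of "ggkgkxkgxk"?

One longest palindromic subsequence is kgkxkgk (positions 3,4,5,6,7,8,10); it reads the same forward and backward, and the interval DP gives dp[1][10] = 7.

7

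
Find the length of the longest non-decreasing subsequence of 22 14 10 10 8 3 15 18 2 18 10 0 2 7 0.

5

Let dp[i] be the longest non-decreasing subsequence ending at position i. Then dp = [1, 1, 1, 2, 1, 1, 3, 4, 1, 5, 3, 1, 2, 3, 2].
The maximum is 5; one witness is 10, 10, 15, 18, 18 at positions 3,4,7,8,10.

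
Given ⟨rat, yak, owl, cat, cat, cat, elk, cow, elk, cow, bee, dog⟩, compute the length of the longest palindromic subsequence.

3

Using dp[i][j] = 2 + dp[i+1][j−1] if the ends match, else max(dp[i+1][j], dp[i][j−1]):
dp[1][12] = 3. A witness is cow elk cow at positions 8,9,10.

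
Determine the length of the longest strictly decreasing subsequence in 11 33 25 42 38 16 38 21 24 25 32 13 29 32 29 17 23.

Scanning left to right, the best length ending at each element is: 11→1, 33→1, 25→2, 42→1, 38→2, 16→3, 38→2, 21→3, 24→3, 25→3, 32→3, 13→4, 29→4, 32→3, 29→4, 17→5, 23→5.
So the longest decreasing subsequence has length 5, e.g. 42, 38, 32, 29, 17.

5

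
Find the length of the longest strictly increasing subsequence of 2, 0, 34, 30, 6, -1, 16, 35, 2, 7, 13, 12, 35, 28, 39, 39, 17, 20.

6

Scanning left to right, the best length ending at each element is: 2→1, 0→1, 34→2, 30→2, 6→2, -1→1, 16→3, 35→4, 2→2, 7→3, 13→4, 12→4, 35→5, 28→5, 39→6, 39→6, 17→5, 20→6.
So the longest increasing subsequence has length 6, e.g. 2, 6, 7, 13, 35, 39.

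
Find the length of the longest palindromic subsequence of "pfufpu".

One longest palindromic subsequence is pfufp (positions 1,2,3,4,5); it reads the same forward and backward, and the interval DP gives dp[1][6] = 5.

5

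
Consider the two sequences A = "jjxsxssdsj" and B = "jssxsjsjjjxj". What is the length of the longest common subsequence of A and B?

A longest common subsequence is jsxssj (length 6); the LCS DP confirms no longer common subsequence exists.

6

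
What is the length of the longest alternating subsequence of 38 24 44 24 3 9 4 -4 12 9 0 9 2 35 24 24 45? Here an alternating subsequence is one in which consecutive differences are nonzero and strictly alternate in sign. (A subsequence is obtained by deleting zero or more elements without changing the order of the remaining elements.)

Track the best alternating length ending on an up-step vs a down-step at each position: up/down = 1/1, 1/2, 3/1, 1/4, 1/4, 5/4, 5/6, 1/6, 7/4, 7/8, 7/8, 9/8, 9/10, 11/4, 11/12, 11/12, 13/1.
The maximum over both is 13; one such subsequence is 38, 24, 44, 3, 9, 4, 12, 0, 9, 2, 35, 24, 45.

13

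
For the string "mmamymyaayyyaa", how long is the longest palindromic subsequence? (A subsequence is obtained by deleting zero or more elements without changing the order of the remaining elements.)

8

Using dp[i][j] = 2 + dp[i+1][j−1] if the ends match, else max(dp[i+1][j], dp[i][j−1]):
dp[1][14] = 8. A witness is ayyaayya at positions 3,5,7,8,9,11,12,14.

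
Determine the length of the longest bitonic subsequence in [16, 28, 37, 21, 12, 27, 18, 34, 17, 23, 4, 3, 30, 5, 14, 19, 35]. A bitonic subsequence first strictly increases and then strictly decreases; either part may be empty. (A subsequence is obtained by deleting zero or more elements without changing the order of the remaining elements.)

8

One longest bitonic subsequence is 16, 28, 37, 27, 18, 17, 4, 3 (positions 1,2,3,6,7,9,11,12): it rises to 37 then falls. Length 8 is optimal.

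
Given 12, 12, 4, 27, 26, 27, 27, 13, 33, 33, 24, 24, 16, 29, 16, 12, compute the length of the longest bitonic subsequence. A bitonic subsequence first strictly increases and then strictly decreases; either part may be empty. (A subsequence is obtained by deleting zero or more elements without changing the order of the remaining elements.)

7

One longest bitonic subsequence is 12, 26, 27, 33, 29, 16, 12 (positions 1,5,6,9,14,15,16): it rises to 33 then falls. Length 7 is optimal.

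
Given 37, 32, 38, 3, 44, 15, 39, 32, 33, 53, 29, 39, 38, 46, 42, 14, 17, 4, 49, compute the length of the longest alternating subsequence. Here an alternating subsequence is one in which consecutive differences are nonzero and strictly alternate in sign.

Track the best alternating length ending on an up-step vs a down-step at each position: up/down = 1/1, 1/2, 3/1, 1/4, 5/1, 5/6, 7/6, 7/8, 9/8, 9/1, 7/10, 11/10, 11/12, 13/10, 13/14, 5/14, 15/14, 5/16, 17/10.
The maximum over both is 17; one such subsequence is 37, 32, 38, 3, 44, 15, 39, 32, 33, 29, 39, 38, 46, 14, 17, 4, 49.

17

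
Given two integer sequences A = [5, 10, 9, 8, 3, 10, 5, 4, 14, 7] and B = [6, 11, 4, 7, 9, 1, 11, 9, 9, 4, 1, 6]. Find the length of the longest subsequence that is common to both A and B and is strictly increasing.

2

For each value that appears in both, track the longest common increasing run ending there.
The best achievable length is 2; one witness is 4, 7 (A-positions 8,10, B-positions 3,4).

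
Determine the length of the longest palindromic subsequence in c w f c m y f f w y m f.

8

Using dp[i][j] = 2 + dp[i+1][j−1] if the ends match, else max(dp[i+1][j], dp[i][j−1]):
dp[1][12] = 8. A witness is fmyffymf at positions 3,5,6,7,8,10,11,12.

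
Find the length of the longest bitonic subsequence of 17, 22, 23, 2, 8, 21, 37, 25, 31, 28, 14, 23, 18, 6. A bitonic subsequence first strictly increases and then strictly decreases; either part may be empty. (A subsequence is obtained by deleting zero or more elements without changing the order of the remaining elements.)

9

Let inc[i] be the LIS ending at i and dec[i] the longest strictly decreasing subsequence starting at i. inc = [1, 2, 3, 1, 2, 3, 4, 4, 5, 5, 3, 4, 4, 2], dec = [3, 4, 4, 1, 2, 3, 6, 4, 5, 4, 2, 3, 2, 1].
max_i inc[i]+dec[i]−1 = 9, with one witness 17, 22, 23, 37, 31, 28, 23, 18, 6.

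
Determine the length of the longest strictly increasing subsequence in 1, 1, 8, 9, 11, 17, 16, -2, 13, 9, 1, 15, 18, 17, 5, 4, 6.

7

Scanning left to right, the best length ending at each element is: 1→1, 1→1, 8→2, 9→3, 11→4, 17→5, 16→5, -2→1, 13→5, 9→3, 1→2, 15→6, 18→7, 17→7, 5→3, 4→3, 6→4.
So the longest increasing subsequence has length 7, e.g. 1, 8, 9, 11, 13, 15, 18.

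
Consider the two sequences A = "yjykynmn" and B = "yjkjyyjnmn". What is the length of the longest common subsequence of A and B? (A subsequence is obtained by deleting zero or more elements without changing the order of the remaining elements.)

7

Backtracking the LCS table gives one alignment: y (A1,B1) → j (A2,B4) → y (A3,B5) → y (A5,B6) → n (A6,B8) → m (A7,B9) → n (A8,B10).
So the longest common subsequence has length 7.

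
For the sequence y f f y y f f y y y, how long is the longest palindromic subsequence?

8

One longest palindromic subsequence is yyyffyyy (positions 1,4,5,6,7,8,9,10); it reads the same forward and backward, and the interval DP gives dp[1][10] = 8.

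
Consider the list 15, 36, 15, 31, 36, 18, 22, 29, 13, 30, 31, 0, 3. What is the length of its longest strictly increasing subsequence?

Scanning left to right, the best length ending at each element is: 15→1, 36→2, 15→1, 31→2, 36→3, 18→2, 22→3, 29→4, 13→1, 30→5, 31→6, 0→1, 3→2.
So the longest increasing subsequence has length 6, e.g. 15, 18, 22, 29, 30, 31.

6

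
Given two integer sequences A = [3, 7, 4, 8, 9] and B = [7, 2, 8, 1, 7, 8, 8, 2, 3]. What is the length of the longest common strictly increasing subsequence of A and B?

2

For each value that appears in both, track the longest common increasing run ending there.
The best achievable length is 2; one witness is 7, 8 (A-positions 2,4, B-positions 1,3).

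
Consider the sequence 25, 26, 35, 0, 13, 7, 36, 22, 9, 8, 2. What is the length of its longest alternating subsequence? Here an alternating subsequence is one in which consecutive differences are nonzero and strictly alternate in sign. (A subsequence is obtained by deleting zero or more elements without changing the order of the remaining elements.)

A longest alternating subsequence is 25, 26, 0, 13, 7, 36, 22 (positions 1,2,4,5,6,7,8); its 6 consecutive differences strictly alternate in sign, and length 7 is optimal.

7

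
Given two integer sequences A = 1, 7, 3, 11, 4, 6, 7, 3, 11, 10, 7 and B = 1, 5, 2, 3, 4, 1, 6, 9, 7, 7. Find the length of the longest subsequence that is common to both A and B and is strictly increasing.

A longest common strictly increasing subsequence is 1, 3, 4, 6, 7 (length 5); it appears in order in both A and B, and no longer such subsequence exists.

5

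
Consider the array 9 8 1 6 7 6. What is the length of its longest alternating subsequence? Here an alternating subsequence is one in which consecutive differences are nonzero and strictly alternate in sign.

Track the best alternating length ending on an up-step vs a down-step at each position: up/down = 1/1, 1/2, 1/2, 3/2, 3/2, 3/4.
The maximum over both is 4; one such subsequence is 9, 1, 7, 6.

4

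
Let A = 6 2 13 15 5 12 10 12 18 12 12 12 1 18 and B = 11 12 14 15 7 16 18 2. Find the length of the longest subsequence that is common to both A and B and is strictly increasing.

A longest common strictly increasing subsequence is 12, 18 (length 2); it appears in order in both A and B, and no longer such subsequence exists.

2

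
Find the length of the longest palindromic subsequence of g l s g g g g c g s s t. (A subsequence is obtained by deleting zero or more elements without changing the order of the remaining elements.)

7

One longest palindromic subsequence is sgggggs (positions 3,4,5,6,7,9,11); it reads the same forward and backward, and the interval DP gives dp[1][12] = 7.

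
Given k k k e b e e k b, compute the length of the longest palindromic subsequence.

Using dp[i][j] = 2 + dp[i+1][j−1] if the ends match, else max(dp[i+1][j], dp[i][j−1]):
dp[1][9] = 5. A witness is keeek at positions 3,4,6,7,8.

5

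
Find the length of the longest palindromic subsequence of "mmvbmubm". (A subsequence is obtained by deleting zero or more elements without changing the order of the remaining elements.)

Using dp[i][j] = 2 + dp[i+1][j−1] if the ends match, else max(dp[i+1][j], dp[i][j−1]):
dp[1][8] = 5. A witness is mbubm at positions 1,4,6,7,8.

5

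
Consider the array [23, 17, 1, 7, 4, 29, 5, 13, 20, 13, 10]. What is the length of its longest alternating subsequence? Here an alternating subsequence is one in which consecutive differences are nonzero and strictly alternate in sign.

8

A longest alternating subsequence is 23, 1, 7, 4, 29, 5, 20, 13 (positions 1,3,4,5,6,7,9,10); its 7 consecutive differences strictly alternate in sign, and length 8 is optimal.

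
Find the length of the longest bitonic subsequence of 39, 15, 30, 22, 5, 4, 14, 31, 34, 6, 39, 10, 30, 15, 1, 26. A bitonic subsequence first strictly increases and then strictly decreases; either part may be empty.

Let inc[i] be the LIS ending at i and dec[i] the longest strictly decreasing subsequence starting at i. inc = [1, 1, 2, 2, 1, 1, 2, 3, 4, 2, 5, 3, 4, 4, 1, 5], dec = [6, 4, 5, 4, 3, 2, 3, 4, 4, 2, 4, 2, 3, 2, 1, 1].
max_i inc[i]+dec[i]−1 = 8, with one witness 15, 30, 31, 34, 39, 30, 15, 1.

8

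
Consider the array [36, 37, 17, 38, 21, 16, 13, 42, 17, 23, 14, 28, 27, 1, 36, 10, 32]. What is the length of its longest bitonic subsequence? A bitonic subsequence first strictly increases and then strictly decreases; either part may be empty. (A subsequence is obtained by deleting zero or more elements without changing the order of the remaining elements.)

Let inc[i] be the LIS ending at i and dec[i] the longest strictly decreasing subsequence starting at i. inc = [1, 2, 1, 3, 2, 1, 1, 4, 2, 3, 2, 4, 4, 1, 5, 2, 5], dec = [5, 5, 4, 5, 4, 3, 2, 4, 3, 3, 2, 3, 2, 1, 2, 1, 1].
max_i inc[i]+dec[i]−1 = 7, with one witness 36, 37, 38, 21, 17, 14, 10.

7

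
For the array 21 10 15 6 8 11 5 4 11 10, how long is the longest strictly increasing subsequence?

3

Let dp[i] be the longest increasing subsequence ending at position i. Then dp = [1, 1, 2, 1, 2, 3, 1, 1, 3, 3].
The maximum is 3; one witness is 6, 8, 11 at positions 4,5,6.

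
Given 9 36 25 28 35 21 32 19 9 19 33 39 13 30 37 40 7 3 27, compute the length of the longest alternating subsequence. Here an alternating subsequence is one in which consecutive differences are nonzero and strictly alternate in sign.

A longest alternating subsequence is 9, 36, 25, 28, 21, 32, 9, 19, 13, 30, 7, 27 (positions 1,2,3,4,6,7,9,10,13,14,17,19); its 11 consecutive differences strictly alternate in sign, and length 12 is optimal.

12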